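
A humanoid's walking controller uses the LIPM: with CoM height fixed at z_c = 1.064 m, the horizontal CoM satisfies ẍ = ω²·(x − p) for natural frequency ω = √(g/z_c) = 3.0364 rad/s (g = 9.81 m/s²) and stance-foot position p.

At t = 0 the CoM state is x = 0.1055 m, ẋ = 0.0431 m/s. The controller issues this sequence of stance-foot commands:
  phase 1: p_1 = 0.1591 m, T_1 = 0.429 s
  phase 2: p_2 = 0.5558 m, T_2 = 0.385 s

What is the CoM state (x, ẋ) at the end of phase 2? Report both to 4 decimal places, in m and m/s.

x = -0.3805, ẋ = -2.4512

phase 1: p=0.1591, T=0.429, ωT=1.302616, cosh=1.975363, sinh=1.703543; start (x,ẋ)=(0.105500, 0.043100) → end (x,ẋ)=(0.077401, -0.192115)
phase 2: p=0.5558, T=0.385, ωT=1.169014, cosh=1.764745, sinh=1.454072; start (x,ẋ)=(0.077401, -0.192115) → end (x,ẋ)=(-0.380452, -2.451234)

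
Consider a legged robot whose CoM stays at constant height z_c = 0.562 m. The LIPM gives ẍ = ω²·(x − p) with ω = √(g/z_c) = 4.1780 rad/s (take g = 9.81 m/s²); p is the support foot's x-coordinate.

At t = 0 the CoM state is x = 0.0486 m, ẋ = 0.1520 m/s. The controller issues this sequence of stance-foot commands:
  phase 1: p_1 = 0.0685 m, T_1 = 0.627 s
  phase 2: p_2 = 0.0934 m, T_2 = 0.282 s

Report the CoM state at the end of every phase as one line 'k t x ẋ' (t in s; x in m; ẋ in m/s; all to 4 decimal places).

phase 1: p=0.0685, T=0.627, ωT=2.619606, cosh=6.901572, sinh=6.828741; start (x,ẋ)=(0.048600, 0.152000) → end (x,ẋ)=(0.179595, 0.481282)
phase 2: p=0.0934, T=0.282, ωT=1.178196, cosh=1.778171, sinh=1.470338; start (x,ẋ)=(0.179595, 0.481282) → end (x,ẋ)=(0.416045, 1.385307)

1 0.6270 0.1796 0.4813
2 0.9090 0.4160 1.3853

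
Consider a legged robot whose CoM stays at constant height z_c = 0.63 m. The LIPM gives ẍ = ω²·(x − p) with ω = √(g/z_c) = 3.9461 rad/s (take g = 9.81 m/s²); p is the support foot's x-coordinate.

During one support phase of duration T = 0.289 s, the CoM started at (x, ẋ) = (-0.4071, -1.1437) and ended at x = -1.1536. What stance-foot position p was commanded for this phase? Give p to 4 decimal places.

p = 0.0619

ωT = 3.9461·0.289 = 1.140423; cosh(ωT) = 1.723887, sinh(ωT) = 1.404204
x(T) = p + (x₀−p)·cosh(ωT) + (ẋ₀/ω)·sinh(ωT) ⇒ p·(1 − cosh) = x(T) − x₀·cosh − (ẋ₀/ω)·sinh
numerator   = -1.1536 − (-0.4071)·1.723887 − (-1.1437/3.9461)·1.404204 = -0.044824
denominator = 1 − 1.723887 = -0.723887
p = -0.044824 / -0.723887 = 0.0619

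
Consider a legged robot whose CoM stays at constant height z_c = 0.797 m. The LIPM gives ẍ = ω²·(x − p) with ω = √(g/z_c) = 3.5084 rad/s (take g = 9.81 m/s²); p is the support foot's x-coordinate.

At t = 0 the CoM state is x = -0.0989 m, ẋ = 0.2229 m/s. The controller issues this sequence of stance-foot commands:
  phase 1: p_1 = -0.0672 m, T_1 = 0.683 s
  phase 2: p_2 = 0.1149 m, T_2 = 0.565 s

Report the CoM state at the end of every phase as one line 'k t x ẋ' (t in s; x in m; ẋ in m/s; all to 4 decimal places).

1 0.6830 0.1033 0.6285
2 1.2480 0.7097 2.1788

phase 1: p=-0.0672, T=0.683, ωT=2.396237, cosh=5.536418, sinh=5.445358; start (x,ẋ)=(-0.098900, 0.222900) → end (x,ẋ)=(0.103257, 0.628455)
phase 2: p=0.1149, T=0.565, ωT=1.982246, cosh=3.698394, sinh=3.560634; start (x,ẋ)=(0.103257, 0.628455) → end (x,ẋ)=(0.709651, 2.178826)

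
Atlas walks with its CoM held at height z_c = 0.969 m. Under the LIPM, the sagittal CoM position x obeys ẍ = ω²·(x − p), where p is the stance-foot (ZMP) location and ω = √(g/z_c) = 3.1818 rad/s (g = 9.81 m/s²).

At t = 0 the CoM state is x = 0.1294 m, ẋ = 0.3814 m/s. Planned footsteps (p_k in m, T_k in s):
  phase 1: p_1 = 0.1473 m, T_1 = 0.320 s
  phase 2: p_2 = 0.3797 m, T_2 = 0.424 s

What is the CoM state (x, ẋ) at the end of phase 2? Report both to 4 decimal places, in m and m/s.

x = 0.4392, ẋ = 0.4222

phase 1: p=0.1473, T=0.320, ωT=1.018176, cosh=1.564697, sinh=1.203444; start (x,ẋ)=(0.129400, 0.381400) → end (x,ẋ)=(0.263548, 0.528234)
phase 2: p=0.3797, T=0.424, ωT=1.349083, cosh=2.056684, sinh=1.797206; start (x,ẋ)=(0.263548, 0.528234) → end (x,ẋ)=(0.439179, 0.422212)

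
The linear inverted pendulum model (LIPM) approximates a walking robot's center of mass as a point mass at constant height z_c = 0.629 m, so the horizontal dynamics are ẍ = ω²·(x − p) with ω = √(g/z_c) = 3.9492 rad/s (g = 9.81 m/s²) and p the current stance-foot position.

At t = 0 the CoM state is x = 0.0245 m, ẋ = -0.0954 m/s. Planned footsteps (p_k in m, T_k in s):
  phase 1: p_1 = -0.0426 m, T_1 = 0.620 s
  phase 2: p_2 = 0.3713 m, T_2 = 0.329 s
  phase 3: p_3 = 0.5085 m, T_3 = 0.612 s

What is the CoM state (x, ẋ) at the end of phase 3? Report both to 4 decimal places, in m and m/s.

x = 1.4343, ẋ = 3.7434

phase 1: p=-0.0426, T=0.620, ωT=2.448504, cosh=5.828723, sinh=5.742300; start (x,ẋ)=(0.024500, -0.095400) → end (x,ẋ)=(0.209792, 0.965600)
phase 2: p=0.3713, T=0.329, ωT=1.299287, cosh=1.969703, sinh=1.696977; start (x,ẋ)=(0.209792, 0.965600) → end (x,ẋ)=(0.468096, 0.819565)
phase 3: p=0.5085, T=0.612, ωT=2.416910, cosh=5.650182, sinh=5.560985; start (x,ẋ)=(0.468096, 0.819565) → end (x,ẋ)=(1.434265, 3.743366)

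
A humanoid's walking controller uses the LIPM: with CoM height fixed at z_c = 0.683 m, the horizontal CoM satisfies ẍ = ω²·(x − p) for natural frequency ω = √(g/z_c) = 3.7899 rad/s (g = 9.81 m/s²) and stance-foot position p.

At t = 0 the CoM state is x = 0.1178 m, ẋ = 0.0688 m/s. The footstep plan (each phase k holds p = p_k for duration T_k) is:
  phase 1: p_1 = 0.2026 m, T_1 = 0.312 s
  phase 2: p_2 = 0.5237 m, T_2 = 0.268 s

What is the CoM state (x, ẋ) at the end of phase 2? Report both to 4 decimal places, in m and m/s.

x = -0.2837, ẋ = -2.5758

phase 1: p=0.2026, T=0.312, ωT=1.182449, cosh=1.784440, sinh=1.477913; start (x,ẋ)=(0.117800, 0.068800) → end (x,ẋ)=(0.078109, -0.352207)
phase 2: p=0.5237, T=0.268, ωT=1.015693, cosh=1.561714, sinh=1.199563; start (x,ẋ)=(0.078109, -0.352207) → end (x,ẋ)=(-0.283665, -2.575804)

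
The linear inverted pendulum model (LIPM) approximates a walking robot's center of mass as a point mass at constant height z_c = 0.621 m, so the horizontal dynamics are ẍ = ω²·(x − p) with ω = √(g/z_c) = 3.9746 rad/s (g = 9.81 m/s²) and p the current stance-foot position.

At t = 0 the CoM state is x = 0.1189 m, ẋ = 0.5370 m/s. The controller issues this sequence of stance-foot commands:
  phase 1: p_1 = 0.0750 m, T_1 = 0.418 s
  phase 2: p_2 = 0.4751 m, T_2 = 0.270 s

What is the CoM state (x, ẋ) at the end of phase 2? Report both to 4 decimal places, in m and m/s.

phase 1: p=0.0750, T=0.418, ωT=1.661383, cosh=2.728232, sinh=2.538356; start (x,ẋ)=(0.118900, 0.537000) → end (x,ẋ)=(0.537721, 1.907966)
phase 2: p=0.4751, T=0.270, ωT=1.073142, cosh=1.633243, sinh=1.291311; start (x,ẋ)=(0.537721, 1.907966) → end (x,ẋ)=(1.197256, 3.437573)

x = 1.1973, ẋ = 3.4376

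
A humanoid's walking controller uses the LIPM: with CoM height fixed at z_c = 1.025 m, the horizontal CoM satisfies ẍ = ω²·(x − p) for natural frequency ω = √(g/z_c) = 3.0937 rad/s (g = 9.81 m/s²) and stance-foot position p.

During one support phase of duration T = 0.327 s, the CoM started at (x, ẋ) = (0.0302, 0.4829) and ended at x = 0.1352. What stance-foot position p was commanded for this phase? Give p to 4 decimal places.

ωT = 3.0937·0.327 = 1.011640; cosh(ωT) = 1.556865, sinh(ωT) = 1.193243
x(T) = p + (x₀−p)·cosh(ωT) + (ẋ₀/ω)·sinh(ωT) ⇒ p·(1 − cosh) = x(T) − x₀·cosh − (ẋ₀/ω)·sinh
numerator   = 0.1352 − (0.0302)·1.556865 − (0.4829/3.0937)·1.193243 = -0.098072
denominator = 1 − 1.556865 = -0.556865
p = -0.098072 / -0.556865 = 0.1761

p = 0.1761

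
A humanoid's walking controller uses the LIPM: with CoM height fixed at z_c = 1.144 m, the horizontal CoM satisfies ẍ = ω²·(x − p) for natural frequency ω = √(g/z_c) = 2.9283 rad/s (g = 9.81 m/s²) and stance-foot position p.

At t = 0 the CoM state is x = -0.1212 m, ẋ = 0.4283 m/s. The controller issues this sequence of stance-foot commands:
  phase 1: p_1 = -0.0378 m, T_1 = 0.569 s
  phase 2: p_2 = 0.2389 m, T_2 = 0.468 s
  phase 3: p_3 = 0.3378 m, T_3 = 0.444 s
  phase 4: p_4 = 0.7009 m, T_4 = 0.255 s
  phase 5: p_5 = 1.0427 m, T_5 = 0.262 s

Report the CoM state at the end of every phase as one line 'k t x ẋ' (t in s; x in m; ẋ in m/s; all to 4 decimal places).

phase 1: p=-0.0378, T=0.569, ωT=1.666203, cosh=2.740499, sinh=2.551535; start (x,ẋ)=(-0.121200, 0.428300) → end (x,ẋ)=(0.106836, 0.550619)
phase 2: p=0.2389, T=0.468, ωT=1.370444, cosh=2.095547, sinh=1.841553; start (x,ẋ)=(0.106836, 0.550619) → end (x,ẋ)=(0.308428, 0.441677)
phase 3: p=0.3378, T=0.444, ωT=1.300165, cosh=1.971195, sinh=1.698708; start (x,ẋ)=(0.308428, 0.441677) → end (x,ẋ)=(0.536118, 0.724523)
phase 4: p=0.7009, T=0.255, ωT=0.746717, cosh=1.291990, sinh=0.818070; start (x,ẋ)=(0.536118, 0.724523) → end (x,ẋ)=(0.690411, 0.541333)
phase 5: p=1.0427, T=0.262, ωT=0.767215, cosh=1.309032, sinh=0.844727; start (x,ẋ)=(0.690411, 0.541333) → end (x,ẋ)=(0.737701, -0.162805)

1 0.5690 0.1068 0.5506
2 1.0370 0.3084 0.4417
3 1.4810 0.5361 0.7245
4 1.7360 0.6904 0.5413
5 1.9980 0.7377 -0.1628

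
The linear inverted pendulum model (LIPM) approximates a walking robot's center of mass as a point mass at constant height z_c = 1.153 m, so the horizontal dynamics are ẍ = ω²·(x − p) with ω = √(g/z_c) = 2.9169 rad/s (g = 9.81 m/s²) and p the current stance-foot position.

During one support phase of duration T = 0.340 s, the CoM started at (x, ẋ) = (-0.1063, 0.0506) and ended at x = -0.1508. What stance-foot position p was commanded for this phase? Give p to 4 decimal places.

p = 0.0149

ωT = 2.9169·0.340 = 0.991746; cosh(ωT) = 1.533433, sinh(ωT) = 1.162504
x(T) = p + (x₀−p)·cosh(ωT) + (ẋ₀/ω)·sinh(ωT) ⇒ p·(1 − cosh) = x(T) − x₀·cosh − (ẋ₀/ω)·sinh
numerator   = -0.1508 − (-0.1063)·1.533433 − (0.0506/2.9169)·1.162504 = -0.007962
denominator = 1 − 1.533433 = -0.533433
p = -0.007962 / -0.533433 = 0.0149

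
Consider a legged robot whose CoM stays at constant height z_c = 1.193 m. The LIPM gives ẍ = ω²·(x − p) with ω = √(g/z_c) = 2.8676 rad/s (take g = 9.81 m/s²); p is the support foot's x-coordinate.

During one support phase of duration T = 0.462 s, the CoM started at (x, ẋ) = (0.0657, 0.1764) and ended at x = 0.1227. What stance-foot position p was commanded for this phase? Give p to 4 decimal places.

ωT = 2.8676·0.462 = 1.324831; cosh(ωT) = 2.013699, sinh(ωT) = 1.747851
x(T) = p + (x₀−p)·cosh(ωT) + (ẋ₀/ω)·sinh(ωT) ⇒ p·(1 − cosh) = x(T) − x₀·cosh − (ẋ₀/ω)·sinh
numerator   = 0.1227 − (0.0657)·2.013699 − (0.1764/2.8676)·1.747851 = -0.117119
denominator = 1 − 2.013699 = -1.013699
p = -0.117119 / -1.013699 = 0.1155

p = 0.1155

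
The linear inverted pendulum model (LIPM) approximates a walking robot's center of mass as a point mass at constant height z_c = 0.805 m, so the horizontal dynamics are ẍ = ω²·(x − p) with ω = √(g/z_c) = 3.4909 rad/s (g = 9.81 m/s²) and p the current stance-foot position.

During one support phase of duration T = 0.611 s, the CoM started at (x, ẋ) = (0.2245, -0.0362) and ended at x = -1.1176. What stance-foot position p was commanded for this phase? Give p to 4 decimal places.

ωT = 3.4909·0.611 = 2.132940; cosh(ωT) = 4.279065, sinh(ωT) = 4.160577
x(T) = p + (x₀−p)·cosh(ωT) + (ẋ₀/ω)·sinh(ωT) ⇒ p·(1 − cosh) = x(T) − x₀·cosh − (ẋ₀/ω)·sinh
numerator   = -1.1176 − (0.2245)·4.279065 − (-0.0362/3.4909)·4.160577 = -2.035106
denominator = 1 − 4.279065 = -3.279065
p = -2.035106 / -3.279065 = 0.6206

p = 0.6206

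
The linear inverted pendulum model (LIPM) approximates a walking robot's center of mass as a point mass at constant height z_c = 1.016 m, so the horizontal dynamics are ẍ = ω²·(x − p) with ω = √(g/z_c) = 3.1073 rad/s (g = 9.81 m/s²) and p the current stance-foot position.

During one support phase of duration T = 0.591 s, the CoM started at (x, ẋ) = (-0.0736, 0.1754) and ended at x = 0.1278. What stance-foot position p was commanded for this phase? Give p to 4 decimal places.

p = -0.0866

ωT = 3.1073·0.591 = 1.836414; cosh(ωT) = 3.216695, sinh(ωT) = 3.057307
x(T) = p + (x₀−p)·cosh(ωT) + (ẋ₀/ω)·sinh(ωT) ⇒ p·(1 − cosh) = x(T) − x₀·cosh − (ẋ₀/ω)·sinh
numerator   = 0.1278 − (-0.0736)·3.216695 − (0.1754/3.1073)·3.057307 = 0.191971
denominator = 1 − 3.216695 = -2.216695
p = 0.191971 / -2.216695 = -0.0866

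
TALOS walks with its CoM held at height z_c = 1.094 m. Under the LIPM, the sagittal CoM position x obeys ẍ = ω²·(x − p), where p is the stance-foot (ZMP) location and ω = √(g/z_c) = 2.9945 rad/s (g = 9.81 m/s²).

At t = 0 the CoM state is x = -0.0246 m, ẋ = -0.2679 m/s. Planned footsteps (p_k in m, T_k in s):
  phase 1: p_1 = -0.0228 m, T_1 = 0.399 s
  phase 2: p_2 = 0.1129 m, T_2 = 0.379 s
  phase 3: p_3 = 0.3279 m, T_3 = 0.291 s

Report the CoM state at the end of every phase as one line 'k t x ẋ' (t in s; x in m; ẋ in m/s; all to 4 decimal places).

phase 1: p=-0.0228, T=0.399, ωT=1.194805, cosh=1.802839, sinh=1.500076; start (x,ẋ)=(-0.024600, -0.267900) → end (x,ẋ)=(-0.160248, -0.491066)
phase 2: p=0.1129, T=0.379, ωT=1.134915, cosh=1.716180, sinh=1.394731; start (x,ẋ)=(-0.160248, -0.491066) → end (x,ẋ)=(-0.584592, -1.983566)
phase 3: p=0.3279, T=0.291, ωT=0.871399, cosh=1.404310, sinh=0.985944; start (x,ẋ)=(-0.584592, -1.983566) → end (x,ẋ)=(-1.606614, -5.479591)

1 0.3990 -0.1602 -0.4911
2 0.7780 -0.5846 -1.9836
3 1.0690 -1.6066 -5.4796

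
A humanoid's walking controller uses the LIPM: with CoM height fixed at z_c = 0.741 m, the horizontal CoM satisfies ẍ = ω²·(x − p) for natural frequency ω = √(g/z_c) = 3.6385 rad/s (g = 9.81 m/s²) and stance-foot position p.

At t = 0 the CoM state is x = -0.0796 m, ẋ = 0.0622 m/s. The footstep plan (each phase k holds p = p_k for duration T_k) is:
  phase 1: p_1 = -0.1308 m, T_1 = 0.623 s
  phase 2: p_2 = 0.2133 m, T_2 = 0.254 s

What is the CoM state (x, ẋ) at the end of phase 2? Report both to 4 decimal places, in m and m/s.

phase 1: p=-0.1308, T=0.623, ωT=2.266786, cosh=4.875991, sinh=4.772346; start (x,ẋ)=(-0.079600, 0.062200) → end (x,ẋ)=(0.200434, 1.192333)
phase 2: p=0.2133, T=0.254, ωT=0.924179, cosh=1.458328, sinh=1.061471; start (x,ẋ)=(0.200434, 1.192333) → end (x,ẋ)=(0.542380, 1.689120)

x = 0.5424, ẋ = 1.6891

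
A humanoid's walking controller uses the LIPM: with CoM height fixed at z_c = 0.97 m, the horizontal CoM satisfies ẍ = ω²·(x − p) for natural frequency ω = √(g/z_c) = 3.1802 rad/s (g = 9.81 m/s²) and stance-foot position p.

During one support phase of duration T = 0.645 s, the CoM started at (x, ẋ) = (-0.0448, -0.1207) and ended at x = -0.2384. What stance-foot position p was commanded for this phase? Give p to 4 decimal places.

p = -0.0284

ωT = 3.1802·0.645 = 2.051229; cosh(ωT) = 3.953015, sinh(ωT) = 3.824438
x(T) = p + (x₀−p)·cosh(ωT) + (ẋ₀/ω)·sinh(ωT) ⇒ p·(1 − cosh) = x(T) − x₀·cosh − (ẋ₀/ω)·sinh
numerator   = -0.2384 − (-0.0448)·3.953015 − (-0.1207/3.1802)·3.824438 = 0.083846
denominator = 1 − 3.953015 = -2.953015
p = 0.083846 / -2.953015 = -0.0284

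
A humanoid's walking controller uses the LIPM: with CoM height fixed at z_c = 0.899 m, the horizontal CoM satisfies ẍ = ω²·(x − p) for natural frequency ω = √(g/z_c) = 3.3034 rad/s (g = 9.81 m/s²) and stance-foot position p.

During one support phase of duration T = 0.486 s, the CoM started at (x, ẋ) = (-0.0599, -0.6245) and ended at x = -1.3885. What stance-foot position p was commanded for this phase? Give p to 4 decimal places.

ωT = 3.3034·0.486 = 1.605452; cosh(ωT) = 2.590455, sinh(ωT) = 2.389657
x(T) = p + (x₀−p)·cosh(ωT) + (ẋ₀/ω)·sinh(ωT) ⇒ p·(1 − cosh) = x(T) − x₀·cosh − (ẋ₀/ω)·sinh
numerator   = -1.3885 − (-0.0599)·2.590455 − (-0.6245/3.3034)·2.389657 = -0.781573
denominator = 1 − 2.590455 = -1.590455
p = -0.781573 / -1.590455 = 0.4914

p = 0.4914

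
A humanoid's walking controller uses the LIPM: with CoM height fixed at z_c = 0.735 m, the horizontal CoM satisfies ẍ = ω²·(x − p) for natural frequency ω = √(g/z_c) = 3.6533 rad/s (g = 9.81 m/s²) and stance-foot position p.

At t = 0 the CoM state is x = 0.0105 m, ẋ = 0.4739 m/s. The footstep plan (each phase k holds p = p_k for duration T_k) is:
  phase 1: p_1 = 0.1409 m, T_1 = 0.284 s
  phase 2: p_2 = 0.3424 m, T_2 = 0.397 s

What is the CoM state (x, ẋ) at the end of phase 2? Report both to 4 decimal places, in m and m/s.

phase 1: p=0.1409, T=0.284, ωT=1.037537, cosh=1.588292, sinh=1.233966; start (x,ẋ)=(0.010500, 0.473900) → end (x,ẋ)=(0.093855, 0.164842)
phase 2: p=0.3424, T=0.397, ωT=1.450360, cosh=2.249568, sinh=2.015082; start (x,ẋ)=(0.093855, 0.164842) → end (x,ẋ)=(-0.125796, -1.458892)

x = -0.1258, ẋ = -1.4589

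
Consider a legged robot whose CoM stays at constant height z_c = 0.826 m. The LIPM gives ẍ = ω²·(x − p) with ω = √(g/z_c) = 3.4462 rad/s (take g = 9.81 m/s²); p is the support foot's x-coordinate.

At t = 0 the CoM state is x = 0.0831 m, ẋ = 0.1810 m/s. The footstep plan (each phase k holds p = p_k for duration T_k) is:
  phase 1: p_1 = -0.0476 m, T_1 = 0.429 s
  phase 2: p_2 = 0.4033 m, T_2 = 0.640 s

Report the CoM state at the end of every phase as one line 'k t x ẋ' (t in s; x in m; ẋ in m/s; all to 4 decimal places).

phase 1: p=-0.0476, T=0.429, ωT=1.478420, cosh=2.307004, sinh=2.079006; start (x,ẋ)=(0.083100, 0.181000) → end (x,ẋ)=(0.363118, 1.353990)
phase 2: p=0.4033, T=0.640, ωT=2.205568, cosh=4.592796, sinh=4.482609; start (x,ẋ)=(0.363118, 1.353990) → end (x,ẋ)=(1.979941, 5.597872)

1 0.4290 0.3631 1.3540
2 1.0690 1.9799 5.5979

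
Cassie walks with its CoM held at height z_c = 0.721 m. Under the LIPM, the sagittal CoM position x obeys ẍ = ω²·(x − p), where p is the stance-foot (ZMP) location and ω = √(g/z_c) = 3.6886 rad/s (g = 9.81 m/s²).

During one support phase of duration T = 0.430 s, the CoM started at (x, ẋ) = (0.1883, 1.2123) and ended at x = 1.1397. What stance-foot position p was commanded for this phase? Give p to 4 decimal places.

p = 0.0703

ωT = 3.6886·0.430 = 1.586098; cosh(ωT) = 2.544687, sinh(ωT) = 2.339964
x(T) = p + (x₀−p)·cosh(ωT) + (ẋ₀/ω)·sinh(ωT) ⇒ p·(1 − cosh) = x(T) − x₀·cosh − (ẋ₀/ω)·sinh
numerator   = 1.1397 − (0.1883)·2.544687 − (1.2123/3.6886)·2.339964 = -0.108520
denominator = 1 − 2.544687 = -1.544687
p = -0.108520 / -1.544687 = 0.0703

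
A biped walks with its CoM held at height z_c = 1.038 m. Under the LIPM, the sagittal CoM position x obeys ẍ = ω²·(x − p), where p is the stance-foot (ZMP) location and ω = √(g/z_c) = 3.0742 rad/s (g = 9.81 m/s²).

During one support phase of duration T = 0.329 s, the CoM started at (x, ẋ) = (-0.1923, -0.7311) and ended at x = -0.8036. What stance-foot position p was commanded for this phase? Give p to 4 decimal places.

ωT = 3.0742·0.329 = 1.011412; cosh(ωT) = 1.556593, sinh(ωT) = 1.192887
x(T) = p + (x₀−p)·cosh(ωT) + (ẋ₀/ω)·sinh(ωT) ⇒ p·(1 − cosh) = x(T) − x₀·cosh − (ẋ₀/ω)·sinh
numerator   = -0.8036 − (-0.1923)·1.556593 − (-0.7311/3.0742)·1.192887 = -0.220577
denominator = 1 − 1.556593 = -0.556593
p = -0.220577 / -0.556593 = 0.3963

p = 0.3963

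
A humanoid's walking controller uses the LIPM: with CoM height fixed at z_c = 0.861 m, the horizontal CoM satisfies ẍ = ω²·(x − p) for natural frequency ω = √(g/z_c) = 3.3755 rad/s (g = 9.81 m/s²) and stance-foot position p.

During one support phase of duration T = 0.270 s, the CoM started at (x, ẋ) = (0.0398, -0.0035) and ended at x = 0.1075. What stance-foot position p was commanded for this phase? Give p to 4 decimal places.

p = -0.1148

ωT = 3.3755·0.270 = 0.911385; cosh(ωT) = 1.444866, sinh(ωT) = 1.042899
x(T) = p + (x₀−p)·cosh(ωT) + (ẋ₀/ω)·sinh(ωT) ⇒ p·(1 − cosh) = x(T) − x₀·cosh − (ẋ₀/ω)·sinh
numerator   = 0.1075 − (0.0398)·1.444866 − (-0.0035/3.3755)·1.042899 = 0.051076
denominator = 1 − 1.444866 = -0.444866
p = 0.051076 / -0.444866 = -0.1148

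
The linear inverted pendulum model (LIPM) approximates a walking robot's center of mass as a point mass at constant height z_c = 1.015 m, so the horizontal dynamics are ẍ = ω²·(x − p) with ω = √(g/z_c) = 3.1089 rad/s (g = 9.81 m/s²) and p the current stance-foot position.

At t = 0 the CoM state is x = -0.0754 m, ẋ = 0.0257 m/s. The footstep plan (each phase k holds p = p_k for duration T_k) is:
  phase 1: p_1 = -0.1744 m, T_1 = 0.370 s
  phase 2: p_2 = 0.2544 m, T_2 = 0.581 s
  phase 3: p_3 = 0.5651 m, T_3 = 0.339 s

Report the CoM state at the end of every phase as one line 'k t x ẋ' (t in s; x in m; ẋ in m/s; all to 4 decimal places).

phase 1: p=-0.1744, T=0.370, ωT=1.150293, cosh=1.737831, sinh=1.421287; start (x,ẋ)=(-0.075400, 0.025700) → end (x,ẋ)=(0.009394, 0.482108)
phase 2: p=0.2544, T=0.581, ωT=1.806271, cosh=3.125984, sinh=2.961719; start (x,ẋ)=(0.009394, 0.482108) → end (x,ẋ)=(-0.052200, -0.748873)
phase 3: p=0.5651, T=0.339, ωT=1.053917, cosh=1.608718, sinh=1.260149; start (x,ẋ)=(-0.052200, -0.748873) → end (x,ẋ)=(-0.731507, -3.623106)

1 0.3700 0.0094 0.4821
2 0.9510 -0.0522 -0.7489
3 1.2900 -0.7315 -3.6231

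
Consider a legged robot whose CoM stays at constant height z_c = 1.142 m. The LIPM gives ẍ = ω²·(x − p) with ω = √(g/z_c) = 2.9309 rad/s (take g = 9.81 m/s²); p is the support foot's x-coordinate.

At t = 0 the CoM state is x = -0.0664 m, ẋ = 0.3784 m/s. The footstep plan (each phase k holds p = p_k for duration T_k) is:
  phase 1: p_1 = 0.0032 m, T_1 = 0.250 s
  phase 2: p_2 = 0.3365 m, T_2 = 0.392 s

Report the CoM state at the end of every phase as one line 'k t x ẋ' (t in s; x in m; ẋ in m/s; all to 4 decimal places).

phase 1: p=0.0032, T=0.250, ωT=0.732725, cosh=1.280670, sinh=0.800073; start (x,ẋ)=(-0.066400, 0.378400) → end (x,ẋ)=(0.017360, 0.321398)
phase 2: p=0.3365, T=0.392, ωT=1.148913, cosh=1.735871, sinh=1.418890; start (x,ẋ)=(0.017360, 0.321398) → end (x,ẋ)=(-0.061892, -0.769276)

1 0.2500 0.0174 0.3214
2 0.6420 -0.0619 -0.7693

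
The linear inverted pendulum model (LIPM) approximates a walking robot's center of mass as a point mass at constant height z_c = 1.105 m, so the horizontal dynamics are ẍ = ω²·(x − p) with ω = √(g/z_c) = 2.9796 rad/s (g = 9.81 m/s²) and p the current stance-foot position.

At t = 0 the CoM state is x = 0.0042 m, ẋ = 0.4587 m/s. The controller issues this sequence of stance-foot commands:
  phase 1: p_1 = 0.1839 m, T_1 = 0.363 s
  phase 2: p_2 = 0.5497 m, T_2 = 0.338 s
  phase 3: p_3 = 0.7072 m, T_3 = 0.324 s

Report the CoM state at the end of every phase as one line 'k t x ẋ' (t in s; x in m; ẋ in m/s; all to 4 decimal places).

1 0.3630 0.0894 0.0554
2 0.7010 -0.1425 -1.5411
3 1.0250 -1.1507 -5.1585

phase 1: p=0.1839, T=0.363, ωT=1.081595, cosh=1.644217, sinh=1.305163; start (x,ẋ)=(0.004200, 0.458700) → end (x,ẋ)=(0.089360, 0.055374)
phase 2: p=0.5497, T=0.338, ωT=1.007105, cosh=1.551469, sinh=1.186194; start (x,ẋ)=(0.089360, 0.055374) → end (x,ẋ)=(-0.142459, -1.541108)
phase 3: p=0.7072, T=0.324, ωT=0.965390, cosh=1.503324, sinh=1.122489; start (x,ẋ)=(-0.142459, -1.541108) → end (x,ẋ)=(-1.150686, -5.158527)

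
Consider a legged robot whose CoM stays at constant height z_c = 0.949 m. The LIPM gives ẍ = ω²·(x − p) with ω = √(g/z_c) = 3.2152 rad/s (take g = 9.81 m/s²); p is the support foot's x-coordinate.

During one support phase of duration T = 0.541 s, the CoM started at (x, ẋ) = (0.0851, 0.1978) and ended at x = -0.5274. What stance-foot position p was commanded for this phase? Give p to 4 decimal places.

p = 0.4894

ωT = 3.2152·0.541 = 1.739423; cosh(ωT) = 2.934840, sinh(ωT) = 2.759218
x(T) = p + (x₀−p)·cosh(ωT) + (ẋ₀/ω)·sinh(ωT) ⇒ p·(1 − cosh) = x(T) − x₀·cosh − (ẋ₀/ω)·sinh
numerator   = -0.5274 − (0.0851)·2.934840 − (0.1978/3.2152)·2.759218 = -0.946903
denominator = 1 − 2.934840 = -1.934840
p = -0.946903 / -1.934840 = 0.4894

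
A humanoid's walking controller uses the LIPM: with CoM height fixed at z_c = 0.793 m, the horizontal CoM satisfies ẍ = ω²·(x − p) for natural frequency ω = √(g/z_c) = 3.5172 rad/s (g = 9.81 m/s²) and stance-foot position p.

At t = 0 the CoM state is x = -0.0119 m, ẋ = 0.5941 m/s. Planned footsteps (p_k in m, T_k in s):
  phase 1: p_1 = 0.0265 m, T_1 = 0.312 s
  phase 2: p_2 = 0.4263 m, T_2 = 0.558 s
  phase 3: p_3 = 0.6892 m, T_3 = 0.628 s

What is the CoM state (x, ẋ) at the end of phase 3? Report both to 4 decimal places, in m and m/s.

x = -0.8092, ẋ = -5.1431

phase 1: p=0.0265, T=0.312, ωT=1.097366, cosh=1.665007, sinh=1.331258; start (x,ẋ)=(-0.011900, 0.594100) → end (x,ẋ)=(0.187430, 0.809380)
phase 2: p=0.4263, T=0.558, ωT=1.962598, cosh=3.629143, sinh=3.488650; start (x,ẋ)=(0.187430, 0.809380) → end (x,ẋ)=(0.362218, 0.006357)
phase 3: p=0.6892, T=0.628, ωT=2.208802, cosh=4.607315, sinh=4.497483; start (x,ẋ)=(0.362218, 0.006357) → end (x,ẋ)=(-0.809182, -5.143097)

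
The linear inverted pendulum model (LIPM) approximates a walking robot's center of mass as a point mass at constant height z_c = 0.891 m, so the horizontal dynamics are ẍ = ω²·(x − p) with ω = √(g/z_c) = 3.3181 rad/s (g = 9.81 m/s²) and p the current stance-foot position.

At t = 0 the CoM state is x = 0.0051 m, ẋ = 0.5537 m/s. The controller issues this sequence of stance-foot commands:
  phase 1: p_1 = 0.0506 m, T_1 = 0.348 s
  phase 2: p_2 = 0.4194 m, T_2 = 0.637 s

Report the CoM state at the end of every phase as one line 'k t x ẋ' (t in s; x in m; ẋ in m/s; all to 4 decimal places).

phase 1: p=0.0506, T=0.348, ωT=1.154699, cosh=1.744110, sinh=1.428958; start (x,ẋ)=(0.005100, 0.553700) → end (x,ẋ)=(0.209697, 0.749979)
phase 2: p=0.4194, T=0.637, ωT=2.113630, cosh=4.199517, sinh=4.078718; start (x,ẋ)=(0.209697, 0.749979) → end (x,ẋ)=(0.460647, 0.311512)

1 0.3480 0.2097 0.7500
2 0.9850 0.4606 0.3115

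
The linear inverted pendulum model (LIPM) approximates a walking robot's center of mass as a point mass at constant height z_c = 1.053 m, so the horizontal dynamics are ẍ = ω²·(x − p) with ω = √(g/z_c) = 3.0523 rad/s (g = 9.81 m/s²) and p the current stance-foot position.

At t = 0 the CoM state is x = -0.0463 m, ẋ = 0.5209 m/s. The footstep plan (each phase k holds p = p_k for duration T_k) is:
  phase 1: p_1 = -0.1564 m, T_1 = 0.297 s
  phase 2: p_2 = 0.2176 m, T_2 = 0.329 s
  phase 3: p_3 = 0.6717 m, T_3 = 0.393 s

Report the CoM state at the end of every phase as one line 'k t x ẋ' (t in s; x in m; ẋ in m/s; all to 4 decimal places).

phase 1: p=-0.1564, T=0.297, ωT=0.906533, cosh=1.439823, sinh=1.035901; start (x,ẋ)=(-0.046300, 0.520900) → end (x,ẋ)=(0.178910, 1.098127)
phase 2: p=0.2176, T=0.329, ωT=1.004207, cosh=1.548038, sinh=1.181703; start (x,ẋ)=(0.178910, 1.098127) → end (x,ẋ)=(0.582847, 1.560390)
phase 3: p=0.6717, T=0.393, ωT=1.199554, cosh=1.809982, sinh=1.508654; start (x,ẋ)=(0.582847, 1.560390) → end (x,ẋ)=(1.282129, 2.415124)

1 0.2970 0.1789 1.0981
2 0.6260 0.5828 1.5604
3 1.0190 1.2821 2.4151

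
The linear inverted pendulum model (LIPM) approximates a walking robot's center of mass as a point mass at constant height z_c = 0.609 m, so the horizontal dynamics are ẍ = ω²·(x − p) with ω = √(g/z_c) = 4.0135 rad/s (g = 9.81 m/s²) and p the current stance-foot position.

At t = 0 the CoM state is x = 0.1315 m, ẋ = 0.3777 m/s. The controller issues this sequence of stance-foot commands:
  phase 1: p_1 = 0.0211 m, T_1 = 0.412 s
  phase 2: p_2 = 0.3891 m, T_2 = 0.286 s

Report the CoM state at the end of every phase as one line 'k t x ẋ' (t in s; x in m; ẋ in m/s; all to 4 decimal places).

phase 1: p=0.0211, T=0.412, ωT=1.653562, cosh=2.708464, sinh=2.517097; start (x,ẋ)=(0.131500, 0.377700) → end (x,ẋ)=(0.556992, 2.138288)
phase 2: p=0.3891, T=0.286, ωT=1.147861, cosh=1.734380, sinh=1.417065; start (x,ẋ)=(0.556992, 2.138288) → end (x,ẋ)=(1.435263, 4.663469)

1 0.4120 0.5570 2.1383
2 0.6980 1.4353 4.6635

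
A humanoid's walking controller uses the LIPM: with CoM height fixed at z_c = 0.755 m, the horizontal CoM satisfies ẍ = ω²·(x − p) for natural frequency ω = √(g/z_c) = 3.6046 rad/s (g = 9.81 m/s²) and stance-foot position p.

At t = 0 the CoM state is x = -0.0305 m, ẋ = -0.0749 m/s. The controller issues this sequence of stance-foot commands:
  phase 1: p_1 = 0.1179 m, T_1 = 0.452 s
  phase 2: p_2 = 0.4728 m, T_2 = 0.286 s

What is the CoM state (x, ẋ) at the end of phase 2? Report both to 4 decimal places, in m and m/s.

phase 1: p=0.1179, T=0.452, ωT=1.629279, cosh=2.648134, sinh=2.452063; start (x,ẋ)=(-0.030500, -0.074900) → end (x,ẋ)=(-0.326035, -1.510009)
phase 2: p=0.4728, T=0.286, ωT=1.030916, cosh=1.580156, sinh=1.223476; start (x,ẋ)=(-0.326035, -1.510009) → end (x,ẋ)=(-1.302011, -5.909023)

x = -1.3020, ẋ = -5.9090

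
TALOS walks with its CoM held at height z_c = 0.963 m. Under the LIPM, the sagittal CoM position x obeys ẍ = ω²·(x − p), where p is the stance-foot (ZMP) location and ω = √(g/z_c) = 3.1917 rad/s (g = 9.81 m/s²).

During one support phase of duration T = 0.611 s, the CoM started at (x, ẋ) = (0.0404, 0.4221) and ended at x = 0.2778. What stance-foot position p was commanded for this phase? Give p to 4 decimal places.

p = 0.1247

ωT = 3.1917·0.611 = 1.950129; cosh(ωT) = 3.585924, sinh(ωT) = 3.443668
x(T) = p + (x₀−p)·cosh(ωT) + (ẋ₀/ω)·sinh(ωT) ⇒ p·(1 − cosh) = x(T) − x₀·cosh − (ẋ₀/ω)·sinh
numerator   = 0.2778 − (0.0404)·3.585924 − (0.4221/3.1917)·3.443668 = -0.322494
denominator = 1 − 3.585924 = -2.585924
p = -0.322494 / -2.585924 = 0.1247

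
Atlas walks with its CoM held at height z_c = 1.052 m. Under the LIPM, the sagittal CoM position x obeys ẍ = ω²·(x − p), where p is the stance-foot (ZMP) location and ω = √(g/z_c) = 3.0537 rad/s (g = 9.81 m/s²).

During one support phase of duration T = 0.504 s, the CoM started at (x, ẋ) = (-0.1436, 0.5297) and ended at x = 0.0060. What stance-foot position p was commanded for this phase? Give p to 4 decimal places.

ωT = 3.0537·0.504 = 1.539065; cosh(ωT) = 2.437406, sinh(ωT) = 2.222824
x(T) = p + (x₀−p)·cosh(ωT) + (ẋ₀/ω)·sinh(ωT) ⇒ p·(1 − cosh) = x(T) − x₀·cosh − (ẋ₀/ω)·sinh
numerator   = 0.0060 − (-0.1436)·2.437406 − (0.5297/3.0537)·2.222824 = -0.029563
denominator = 1 − 2.437406 = -1.437406
p = -0.029563 / -1.437406 = 0.0206

p = 0.0206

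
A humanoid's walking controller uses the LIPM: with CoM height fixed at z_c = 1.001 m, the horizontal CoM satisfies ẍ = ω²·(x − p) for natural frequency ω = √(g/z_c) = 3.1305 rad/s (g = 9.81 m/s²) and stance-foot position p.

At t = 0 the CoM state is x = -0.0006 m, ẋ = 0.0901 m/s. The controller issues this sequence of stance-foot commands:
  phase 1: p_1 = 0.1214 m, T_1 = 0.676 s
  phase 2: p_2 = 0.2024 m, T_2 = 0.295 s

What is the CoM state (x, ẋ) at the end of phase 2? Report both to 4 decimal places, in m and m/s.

x = -0.8934, ẋ = -3.3070

phase 1: p=0.1214, T=0.676, ωT=2.116218, cosh=4.210088, sinh=4.089601; start (x,ẋ)=(-0.000600, 0.090100) → end (x,ẋ)=(-0.274526, -1.182576)
phase 2: p=0.2024, T=0.295, ωT=0.923497, cosh=1.457605, sinh=1.060477; start (x,ẋ)=(-0.274526, -1.182576) → end (x,ẋ)=(-0.893375, -3.307040)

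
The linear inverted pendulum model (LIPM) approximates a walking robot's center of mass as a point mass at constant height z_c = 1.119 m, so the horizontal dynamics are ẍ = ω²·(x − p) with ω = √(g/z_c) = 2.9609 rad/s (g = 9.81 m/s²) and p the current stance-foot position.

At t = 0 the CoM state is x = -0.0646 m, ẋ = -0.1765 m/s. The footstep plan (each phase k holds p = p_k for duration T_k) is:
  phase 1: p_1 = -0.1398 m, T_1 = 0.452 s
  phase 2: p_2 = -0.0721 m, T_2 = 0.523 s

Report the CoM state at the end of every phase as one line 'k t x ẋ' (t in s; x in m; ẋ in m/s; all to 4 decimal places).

phase 1: p=-0.1398, T=0.452, ωT=1.338327, cosh=2.037471, sinh=1.775187; start (x,ẋ)=(-0.064600, -0.176500) → end (x,ẋ)=(-0.092402, 0.035649)
phase 2: p=-0.0721, T=0.523, ωT=1.548551, cosh=2.458601, sinh=2.246045; start (x,ẋ)=(-0.092402, 0.035649) → end (x,ẋ)=(-0.094971, -0.047365)

1 0.4520 -0.0924 0.0356
2 0.9750 -0.0950 -0.0474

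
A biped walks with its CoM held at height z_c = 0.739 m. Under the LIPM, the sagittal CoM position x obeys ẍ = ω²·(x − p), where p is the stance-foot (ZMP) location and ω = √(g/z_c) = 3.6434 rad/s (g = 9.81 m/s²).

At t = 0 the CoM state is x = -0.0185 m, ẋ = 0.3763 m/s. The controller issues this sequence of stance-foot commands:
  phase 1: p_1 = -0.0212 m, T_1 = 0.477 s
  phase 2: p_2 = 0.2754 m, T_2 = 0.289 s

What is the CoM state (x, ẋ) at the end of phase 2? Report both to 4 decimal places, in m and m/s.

x = 0.6590, ẋ = 1.7972

phase 1: p=-0.0212, T=0.477, ωT=1.737902, cosh=2.930645, sinh=2.754756; start (x,ẋ)=(-0.018500, 0.376300) → end (x,ẋ)=(0.271231, 1.129901)
phase 2: p=0.2754, T=0.289, ωT=1.052943, cosh=1.607491, sinh=1.258581; start (x,ẋ)=(0.271231, 1.129901) → end (x,ẋ)=(0.659013, 1.797190)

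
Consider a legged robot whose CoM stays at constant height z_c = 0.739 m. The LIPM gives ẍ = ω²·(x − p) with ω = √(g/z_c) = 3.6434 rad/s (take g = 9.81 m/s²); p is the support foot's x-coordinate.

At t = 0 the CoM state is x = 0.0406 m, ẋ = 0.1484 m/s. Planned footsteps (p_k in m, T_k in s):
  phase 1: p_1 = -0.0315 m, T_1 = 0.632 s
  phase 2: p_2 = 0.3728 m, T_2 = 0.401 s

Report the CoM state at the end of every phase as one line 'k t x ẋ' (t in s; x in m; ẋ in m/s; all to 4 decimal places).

1 0.6320 0.5342 2.0498
2 1.0330 1.8867 5.8549

phase 1: p=-0.0315, T=0.632, ωT=2.302629, cosh=5.050216, sinh=4.950221; start (x,ẋ)=(0.040600, 0.148400) → end (x,ẋ)=(0.534249, 2.049821)
phase 2: p=0.3728, T=0.401, ωT=1.461003, cosh=2.271143, sinh=2.039139; start (x,ẋ)=(0.534249, 2.049821) → end (x,ẋ)=(1.886718, 5.854906)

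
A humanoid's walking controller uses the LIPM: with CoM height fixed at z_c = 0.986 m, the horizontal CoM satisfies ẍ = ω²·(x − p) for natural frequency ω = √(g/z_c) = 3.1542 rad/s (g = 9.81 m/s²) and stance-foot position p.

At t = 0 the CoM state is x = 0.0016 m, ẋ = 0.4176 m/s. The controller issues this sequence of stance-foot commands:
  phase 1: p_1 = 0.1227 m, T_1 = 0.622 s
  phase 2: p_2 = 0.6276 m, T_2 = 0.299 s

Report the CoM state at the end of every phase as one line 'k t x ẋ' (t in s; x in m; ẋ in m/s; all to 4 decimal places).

1 0.6220 0.1451 0.1829
2 0.9210 -0.0228 -1.3875

phase 1: p=0.1227, T=0.622, ωT=1.961912, cosh=3.626753, sinh=3.486164; start (x,ẋ)=(0.001600, 0.417600) → end (x,ẋ)=(0.145051, 0.182909)
phase 2: p=0.6276, T=0.299, ωT=0.943106, cosh=1.478681, sinh=1.089264; start (x,ẋ)=(0.145051, 0.182909) → end (x,ẋ)=(-0.022771, -1.387458)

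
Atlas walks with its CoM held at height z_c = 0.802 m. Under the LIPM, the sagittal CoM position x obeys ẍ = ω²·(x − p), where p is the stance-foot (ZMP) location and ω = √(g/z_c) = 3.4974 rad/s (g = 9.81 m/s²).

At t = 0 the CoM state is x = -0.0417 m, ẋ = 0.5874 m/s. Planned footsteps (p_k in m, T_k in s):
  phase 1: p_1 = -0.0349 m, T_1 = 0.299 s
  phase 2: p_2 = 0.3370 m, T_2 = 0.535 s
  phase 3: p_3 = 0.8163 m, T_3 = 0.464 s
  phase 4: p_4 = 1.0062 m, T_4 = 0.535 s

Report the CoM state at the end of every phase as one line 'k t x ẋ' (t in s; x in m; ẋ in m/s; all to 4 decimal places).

phase 1: p=-0.0349, T=0.299, ωT=1.045723, cosh=1.598446, sinh=1.247008; start (x,ẋ)=(-0.041700, 0.587400) → end (x,ẋ)=(0.163670, 0.909270)
phase 2: p=0.3370, T=0.535, ωT=1.871109, cosh=3.324724, sinh=3.170772; start (x,ẋ)=(0.163670, 0.909270) → end (x,ẋ)=(0.585077, 1.100935)
phase 3: p=0.8163, T=0.464, ωT=1.622794, cosh=2.632286, sinh=2.434940; start (x,ẋ)=(0.585077, 1.100935) → end (x,ẋ)=(0.974140, 0.928887)
phase 4: p=1.0062, T=0.535, ωT=1.871109, cosh=3.324724, sinh=3.170772; start (x,ẋ)=(0.974140, 0.928887) → end (x,ẋ)=(1.741747, 2.732769)

1 0.2990 0.1637 0.9093
2 0.8340 0.5851 1.1009
3 1.2980 0.9741 0.9289
4 1.8330 1.7417 2.7328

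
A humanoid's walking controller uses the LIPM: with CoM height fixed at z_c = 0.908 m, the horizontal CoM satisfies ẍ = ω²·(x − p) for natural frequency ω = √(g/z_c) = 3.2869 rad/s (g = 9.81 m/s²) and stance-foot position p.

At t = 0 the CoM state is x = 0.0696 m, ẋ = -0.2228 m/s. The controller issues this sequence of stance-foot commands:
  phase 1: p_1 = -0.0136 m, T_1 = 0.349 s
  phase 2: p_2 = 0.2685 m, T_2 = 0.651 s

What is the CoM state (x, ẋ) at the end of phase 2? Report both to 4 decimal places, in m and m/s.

x = -0.7376, ẋ = -3.2163

phase 1: p=-0.0136, T=0.349, ωT=1.147128, cosh=1.733342, sinh=1.415794; start (x,ẋ)=(0.069600, -0.222800) → end (x,ẋ)=(0.034645, 0.000989)
phase 2: p=0.2685, T=0.651, ωT=2.139772, cosh=4.307590, sinh=4.189909; start (x,ẋ)=(0.034645, 0.000989) → end (x,ẋ)=(-0.737589, -3.216340)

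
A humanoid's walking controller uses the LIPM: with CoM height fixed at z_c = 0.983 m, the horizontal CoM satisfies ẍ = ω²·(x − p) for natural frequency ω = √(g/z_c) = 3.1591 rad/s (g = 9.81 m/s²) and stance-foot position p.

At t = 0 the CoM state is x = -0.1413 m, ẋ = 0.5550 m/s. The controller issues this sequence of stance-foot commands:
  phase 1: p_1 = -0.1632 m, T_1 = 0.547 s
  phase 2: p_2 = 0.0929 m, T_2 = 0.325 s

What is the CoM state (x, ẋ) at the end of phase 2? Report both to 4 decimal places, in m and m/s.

phase 1: p=-0.1632, T=0.547, ωT=1.728028, cosh=2.903587, sinh=2.725953; start (x,ẋ)=(-0.141300, 0.555000) → end (x,ẋ)=(0.379292, 1.800084)
phase 2: p=0.0929, T=0.325, ωT=1.026708, cosh=1.575021, sinh=1.216837; start (x,ẋ)=(0.379292, 1.800084) → end (x,ẋ)=(1.237338, 3.936093)

x = 1.2373, ẋ = 3.9361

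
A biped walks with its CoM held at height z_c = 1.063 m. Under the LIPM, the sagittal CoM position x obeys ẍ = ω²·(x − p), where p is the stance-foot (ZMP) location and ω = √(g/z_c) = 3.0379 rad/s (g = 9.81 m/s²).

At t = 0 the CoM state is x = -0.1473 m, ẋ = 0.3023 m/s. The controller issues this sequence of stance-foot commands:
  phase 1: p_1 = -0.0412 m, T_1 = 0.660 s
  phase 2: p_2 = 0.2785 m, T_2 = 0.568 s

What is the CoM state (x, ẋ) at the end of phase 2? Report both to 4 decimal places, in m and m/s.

x = -0.7875, ẋ = -3.0504

phase 1: p=-0.0412, T=0.660, ωT=2.005014, cosh=3.780428, sinh=3.645770; start (x,ẋ)=(-0.147300, 0.302300) → end (x,ẋ)=(-0.079515, -0.032285)
phase 2: p=0.2785, T=0.568, ωT=1.725527, cosh=2.896780, sinh=2.718701; start (x,ẋ)=(-0.079515, -0.032285) → end (x,ẋ)=(-0.787483, -3.050417)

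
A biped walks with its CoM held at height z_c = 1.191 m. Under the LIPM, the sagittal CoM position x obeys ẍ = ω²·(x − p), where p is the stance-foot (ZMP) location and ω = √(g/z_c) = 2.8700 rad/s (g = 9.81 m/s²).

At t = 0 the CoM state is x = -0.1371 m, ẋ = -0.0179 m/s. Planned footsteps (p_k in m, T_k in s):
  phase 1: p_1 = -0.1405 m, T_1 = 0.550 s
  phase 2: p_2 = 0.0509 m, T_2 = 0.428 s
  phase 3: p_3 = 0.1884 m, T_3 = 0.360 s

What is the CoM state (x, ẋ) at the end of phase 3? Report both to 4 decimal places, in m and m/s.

phase 1: p=-0.1405, T=0.550, ωT=1.578500, cosh=2.526982, sinh=2.320697; start (x,ẋ)=(-0.137100, -0.017900) → end (x,ẋ)=(-0.146382, -0.022588)
phase 2: p=0.0509, T=0.428, ωT=1.228360, cosh=1.854198, sinh=1.561425; start (x,ẋ)=(-0.146382, -0.022588) → end (x,ẋ)=(-0.327189, -0.925961)
phase 3: p=0.1884, T=0.360, ωT=1.033200, cosh=1.582955, sinh=1.227089; start (x,ẋ)=(-0.327189, -0.925961) → end (x,ẋ)=(-1.023656, -3.281528)

x = -1.0237, ẋ = -3.2815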